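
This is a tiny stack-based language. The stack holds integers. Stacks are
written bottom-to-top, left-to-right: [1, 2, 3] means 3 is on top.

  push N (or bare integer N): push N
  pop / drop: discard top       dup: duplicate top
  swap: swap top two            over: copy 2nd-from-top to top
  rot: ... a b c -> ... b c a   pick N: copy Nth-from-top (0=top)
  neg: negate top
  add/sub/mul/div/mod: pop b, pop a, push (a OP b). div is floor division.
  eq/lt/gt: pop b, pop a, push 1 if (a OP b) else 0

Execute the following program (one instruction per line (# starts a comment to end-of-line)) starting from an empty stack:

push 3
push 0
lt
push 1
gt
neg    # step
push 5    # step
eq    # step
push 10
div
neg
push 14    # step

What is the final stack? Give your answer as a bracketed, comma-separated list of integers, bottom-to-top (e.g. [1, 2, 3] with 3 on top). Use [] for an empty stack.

Answer: [0, 14]

Derivation:
After 'push 3': [3]
After 'push 0': [3, 0]
After 'lt': [0]
After 'push 1': [0, 1]
After 'gt': [0]
After 'neg': [0]
After 'push 5': [0, 5]
After 'eq': [0]
After 'push 10': [0, 10]
After 'div': [0]
After 'neg': [0]
After 'push 14': [0, 14]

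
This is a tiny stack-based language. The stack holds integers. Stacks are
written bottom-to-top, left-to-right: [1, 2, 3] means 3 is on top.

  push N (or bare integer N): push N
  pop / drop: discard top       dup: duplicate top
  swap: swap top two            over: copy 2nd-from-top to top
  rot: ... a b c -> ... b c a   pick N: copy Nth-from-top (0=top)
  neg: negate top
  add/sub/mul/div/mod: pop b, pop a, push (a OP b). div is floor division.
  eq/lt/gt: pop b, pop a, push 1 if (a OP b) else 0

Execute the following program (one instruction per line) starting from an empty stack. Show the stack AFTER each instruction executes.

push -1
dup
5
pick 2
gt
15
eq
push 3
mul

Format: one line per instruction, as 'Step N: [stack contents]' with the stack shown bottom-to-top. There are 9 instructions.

Step 1: [-1]
Step 2: [-1, -1]
Step 3: [-1, -1, 5]
Step 4: [-1, -1, 5, -1]
Step 5: [-1, -1, 1]
Step 6: [-1, -1, 1, 15]
Step 7: [-1, -1, 0]
Step 8: [-1, -1, 0, 3]
Step 9: [-1, -1, 0]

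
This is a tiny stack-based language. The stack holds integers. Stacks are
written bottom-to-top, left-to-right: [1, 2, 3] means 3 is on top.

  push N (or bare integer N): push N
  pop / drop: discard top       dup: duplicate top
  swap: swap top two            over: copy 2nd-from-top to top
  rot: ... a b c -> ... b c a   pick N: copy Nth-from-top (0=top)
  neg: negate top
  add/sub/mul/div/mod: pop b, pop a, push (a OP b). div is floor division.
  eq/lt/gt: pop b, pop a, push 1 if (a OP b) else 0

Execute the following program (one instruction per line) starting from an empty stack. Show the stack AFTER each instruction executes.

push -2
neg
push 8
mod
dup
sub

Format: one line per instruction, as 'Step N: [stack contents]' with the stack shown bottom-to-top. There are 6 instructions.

Step 1: [-2]
Step 2: [2]
Step 3: [2, 8]
Step 4: [2]
Step 5: [2, 2]
Step 6: [0]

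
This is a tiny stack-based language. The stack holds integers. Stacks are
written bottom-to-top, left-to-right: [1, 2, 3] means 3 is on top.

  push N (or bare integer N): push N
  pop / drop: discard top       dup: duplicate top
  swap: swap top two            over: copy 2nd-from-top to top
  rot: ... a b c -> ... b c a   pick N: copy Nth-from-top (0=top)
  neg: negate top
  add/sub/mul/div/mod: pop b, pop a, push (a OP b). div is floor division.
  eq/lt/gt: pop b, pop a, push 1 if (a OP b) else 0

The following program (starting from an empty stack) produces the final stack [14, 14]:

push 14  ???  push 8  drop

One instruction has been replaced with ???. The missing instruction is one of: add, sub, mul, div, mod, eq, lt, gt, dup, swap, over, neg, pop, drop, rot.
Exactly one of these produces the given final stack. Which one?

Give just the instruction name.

Answer: dup

Derivation:
Stack before ???: [14]
Stack after ???:  [14, 14]
The instruction that transforms [14] -> [14, 14] is: dup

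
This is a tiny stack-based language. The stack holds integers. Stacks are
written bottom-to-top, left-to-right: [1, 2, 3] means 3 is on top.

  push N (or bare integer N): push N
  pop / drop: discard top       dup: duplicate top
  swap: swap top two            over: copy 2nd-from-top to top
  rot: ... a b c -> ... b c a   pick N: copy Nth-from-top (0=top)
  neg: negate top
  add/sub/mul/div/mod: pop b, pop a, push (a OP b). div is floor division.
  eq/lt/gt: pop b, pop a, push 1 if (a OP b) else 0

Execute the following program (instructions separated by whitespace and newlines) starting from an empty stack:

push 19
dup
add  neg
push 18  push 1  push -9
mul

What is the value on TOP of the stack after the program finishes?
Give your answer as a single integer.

After 'push 19': [19]
After 'dup': [19, 19]
After 'add': [38]
After 'neg': [-38]
After 'push 18': [-38, 18]
After 'push 1': [-38, 18, 1]
After 'push -9': [-38, 18, 1, -9]
After 'mul': [-38, 18, -9]

Answer: -9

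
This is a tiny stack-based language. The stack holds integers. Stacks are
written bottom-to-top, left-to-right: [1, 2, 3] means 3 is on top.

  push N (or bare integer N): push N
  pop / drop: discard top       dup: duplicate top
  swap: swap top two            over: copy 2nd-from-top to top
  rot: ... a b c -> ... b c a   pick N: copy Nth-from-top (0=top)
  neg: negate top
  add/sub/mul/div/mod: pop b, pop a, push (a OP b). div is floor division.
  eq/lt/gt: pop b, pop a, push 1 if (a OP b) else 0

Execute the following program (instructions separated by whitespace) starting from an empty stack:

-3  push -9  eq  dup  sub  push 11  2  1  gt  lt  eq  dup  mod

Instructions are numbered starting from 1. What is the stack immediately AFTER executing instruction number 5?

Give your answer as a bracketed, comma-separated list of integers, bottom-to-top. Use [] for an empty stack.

Step 1 ('-3'): [-3]
Step 2 ('push -9'): [-3, -9]
Step 3 ('eq'): [0]
Step 4 ('dup'): [0, 0]
Step 5 ('sub'): [0]

Answer: [0]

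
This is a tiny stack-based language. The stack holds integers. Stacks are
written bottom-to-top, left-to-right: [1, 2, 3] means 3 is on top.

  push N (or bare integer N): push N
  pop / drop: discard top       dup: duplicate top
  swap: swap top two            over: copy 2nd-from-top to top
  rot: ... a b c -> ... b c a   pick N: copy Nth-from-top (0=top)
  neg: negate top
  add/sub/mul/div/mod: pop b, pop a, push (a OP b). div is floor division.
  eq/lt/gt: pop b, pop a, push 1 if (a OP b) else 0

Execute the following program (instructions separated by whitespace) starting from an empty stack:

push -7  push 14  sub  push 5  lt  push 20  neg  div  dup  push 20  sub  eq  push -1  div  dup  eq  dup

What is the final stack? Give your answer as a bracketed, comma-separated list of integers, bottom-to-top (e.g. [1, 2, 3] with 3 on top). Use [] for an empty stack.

After 'push -7': [-7]
After 'push 14': [-7, 14]
After 'sub': [-21]
After 'push 5': [-21, 5]
After 'lt': [1]
After 'push 20': [1, 20]
After 'neg': [1, -20]
After 'div': [-1]
After 'dup': [-1, -1]
After 'push 20': [-1, -1, 20]
After 'sub': [-1, -21]
After 'eq': [0]
After 'push -1': [0, -1]
After 'div': [0]
After 'dup': [0, 0]
After 'eq': [1]
After 'dup': [1, 1]

Answer: [1, 1]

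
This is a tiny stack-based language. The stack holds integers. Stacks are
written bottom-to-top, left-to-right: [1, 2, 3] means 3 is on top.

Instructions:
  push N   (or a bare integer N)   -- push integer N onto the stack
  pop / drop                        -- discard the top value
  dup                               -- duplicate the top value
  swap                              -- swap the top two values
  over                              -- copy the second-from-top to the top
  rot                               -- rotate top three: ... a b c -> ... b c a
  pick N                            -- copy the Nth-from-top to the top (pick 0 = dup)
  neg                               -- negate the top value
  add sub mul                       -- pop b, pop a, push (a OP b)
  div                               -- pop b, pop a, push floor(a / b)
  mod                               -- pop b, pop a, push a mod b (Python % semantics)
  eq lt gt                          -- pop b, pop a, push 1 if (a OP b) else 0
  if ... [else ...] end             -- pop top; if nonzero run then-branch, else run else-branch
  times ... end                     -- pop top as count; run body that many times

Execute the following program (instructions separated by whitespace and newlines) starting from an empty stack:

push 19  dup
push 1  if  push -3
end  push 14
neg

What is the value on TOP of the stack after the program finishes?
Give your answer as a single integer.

After 'push 19': [19]
After 'dup': [19, 19]
After 'push 1': [19, 19, 1]
After 'if': [19, 19]
After 'push -3': [19, 19, -3]
After 'push 14': [19, 19, -3, 14]
After 'neg': [19, 19, -3, -14]

Answer: -14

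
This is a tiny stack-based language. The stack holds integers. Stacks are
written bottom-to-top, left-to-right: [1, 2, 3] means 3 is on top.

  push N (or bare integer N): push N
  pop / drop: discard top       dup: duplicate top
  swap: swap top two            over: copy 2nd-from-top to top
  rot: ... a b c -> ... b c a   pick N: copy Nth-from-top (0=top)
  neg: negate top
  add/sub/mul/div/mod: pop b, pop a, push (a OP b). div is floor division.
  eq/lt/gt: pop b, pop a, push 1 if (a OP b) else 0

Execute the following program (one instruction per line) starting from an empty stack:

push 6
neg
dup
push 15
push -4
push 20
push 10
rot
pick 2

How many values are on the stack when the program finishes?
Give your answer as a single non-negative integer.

Answer: 7

Derivation:
After 'push 6': stack = [6] (depth 1)
After 'neg': stack = [-6] (depth 1)
After 'dup': stack = [-6, -6] (depth 2)
After 'push 15': stack = [-6, -6, 15] (depth 3)
After 'push -4': stack = [-6, -6, 15, -4] (depth 4)
After 'push 20': stack = [-6, -6, 15, -4, 20] (depth 5)
After 'push 10': stack = [-6, -6, 15, -4, 20, 10] (depth 6)
After 'rot': stack = [-6, -6, 15, 20, 10, -4] (depth 6)
After 'pick 2': stack = [-6, -6, 15, 20, 10, -4, 20] (depth 7)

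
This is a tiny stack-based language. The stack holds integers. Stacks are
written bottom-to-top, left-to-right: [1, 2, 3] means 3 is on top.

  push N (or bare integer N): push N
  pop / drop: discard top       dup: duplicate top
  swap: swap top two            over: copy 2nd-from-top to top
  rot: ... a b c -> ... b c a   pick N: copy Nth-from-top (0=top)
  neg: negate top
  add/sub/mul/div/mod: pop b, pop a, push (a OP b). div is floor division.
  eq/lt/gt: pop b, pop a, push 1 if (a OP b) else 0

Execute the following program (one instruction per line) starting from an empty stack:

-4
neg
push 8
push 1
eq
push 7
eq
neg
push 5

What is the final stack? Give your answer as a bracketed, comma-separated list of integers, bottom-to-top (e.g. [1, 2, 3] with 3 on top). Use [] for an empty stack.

Answer: [4, 0, 5]

Derivation:
After 'push -4': [-4]
After 'neg': [4]
After 'push 8': [4, 8]
After 'push 1': [4, 8, 1]
After 'eq': [4, 0]
After 'push 7': [4, 0, 7]
After 'eq': [4, 0]
After 'neg': [4, 0]
After 'push 5': [4, 0, 5]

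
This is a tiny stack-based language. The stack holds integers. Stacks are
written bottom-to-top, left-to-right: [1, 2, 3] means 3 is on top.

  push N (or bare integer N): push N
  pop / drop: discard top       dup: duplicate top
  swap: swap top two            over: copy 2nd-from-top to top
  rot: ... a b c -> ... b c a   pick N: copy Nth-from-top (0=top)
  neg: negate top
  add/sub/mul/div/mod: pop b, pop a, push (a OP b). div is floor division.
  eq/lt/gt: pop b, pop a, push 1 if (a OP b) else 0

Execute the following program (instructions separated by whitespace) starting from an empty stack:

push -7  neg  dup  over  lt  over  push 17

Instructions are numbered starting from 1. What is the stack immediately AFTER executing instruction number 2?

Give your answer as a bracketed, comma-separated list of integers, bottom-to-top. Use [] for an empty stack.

Answer: [7]

Derivation:
Step 1 ('push -7'): [-7]
Step 2 ('neg'): [7]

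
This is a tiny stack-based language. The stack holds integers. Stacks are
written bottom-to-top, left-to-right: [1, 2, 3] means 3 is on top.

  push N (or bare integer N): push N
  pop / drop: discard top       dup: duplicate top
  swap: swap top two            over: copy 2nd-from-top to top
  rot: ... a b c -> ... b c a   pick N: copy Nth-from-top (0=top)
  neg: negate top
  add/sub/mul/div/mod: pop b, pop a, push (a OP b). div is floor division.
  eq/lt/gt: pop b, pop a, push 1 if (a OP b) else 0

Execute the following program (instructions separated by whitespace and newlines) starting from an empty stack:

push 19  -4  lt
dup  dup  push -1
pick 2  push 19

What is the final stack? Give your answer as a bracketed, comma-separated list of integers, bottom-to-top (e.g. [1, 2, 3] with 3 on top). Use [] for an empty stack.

Answer: [0, 0, 0, -1, 0, 19]

Derivation:
After 'push 19': [19]
After 'push -4': [19, -4]
After 'lt': [0]
After 'dup': [0, 0]
After 'dup': [0, 0, 0]
After 'push -1': [0, 0, 0, -1]
After 'pick 2': [0, 0, 0, -1, 0]
After 'push 19': [0, 0, 0, -1, 0, 19]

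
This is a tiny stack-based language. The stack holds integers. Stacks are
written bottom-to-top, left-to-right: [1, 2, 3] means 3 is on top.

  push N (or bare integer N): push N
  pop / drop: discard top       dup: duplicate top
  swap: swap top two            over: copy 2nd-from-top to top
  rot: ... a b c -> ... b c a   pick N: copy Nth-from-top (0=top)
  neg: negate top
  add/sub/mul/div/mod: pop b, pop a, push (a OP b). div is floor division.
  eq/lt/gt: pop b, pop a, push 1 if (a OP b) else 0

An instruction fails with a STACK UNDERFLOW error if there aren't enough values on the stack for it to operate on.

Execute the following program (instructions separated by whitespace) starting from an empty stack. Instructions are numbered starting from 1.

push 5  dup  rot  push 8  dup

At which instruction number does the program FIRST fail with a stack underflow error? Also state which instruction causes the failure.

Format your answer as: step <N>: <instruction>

Step 1 ('push 5'): stack = [5], depth = 1
Step 2 ('dup'): stack = [5, 5], depth = 2
Step 3 ('rot'): needs 3 value(s) but depth is 2 — STACK UNDERFLOW

Answer: step 3: rot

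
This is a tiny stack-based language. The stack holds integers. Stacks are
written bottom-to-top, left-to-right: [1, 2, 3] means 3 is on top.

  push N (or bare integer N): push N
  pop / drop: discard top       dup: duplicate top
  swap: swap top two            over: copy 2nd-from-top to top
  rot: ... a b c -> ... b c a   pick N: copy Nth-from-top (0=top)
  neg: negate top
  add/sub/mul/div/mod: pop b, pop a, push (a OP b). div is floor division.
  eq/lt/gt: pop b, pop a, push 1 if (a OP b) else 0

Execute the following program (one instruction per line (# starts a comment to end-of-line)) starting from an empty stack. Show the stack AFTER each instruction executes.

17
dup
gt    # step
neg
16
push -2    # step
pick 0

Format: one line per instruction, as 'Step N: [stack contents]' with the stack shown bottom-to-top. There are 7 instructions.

Step 1: [17]
Step 2: [17, 17]
Step 3: [0]
Step 4: [0]
Step 5: [0, 16]
Step 6: [0, 16, -2]
Step 7: [0, 16, -2, -2]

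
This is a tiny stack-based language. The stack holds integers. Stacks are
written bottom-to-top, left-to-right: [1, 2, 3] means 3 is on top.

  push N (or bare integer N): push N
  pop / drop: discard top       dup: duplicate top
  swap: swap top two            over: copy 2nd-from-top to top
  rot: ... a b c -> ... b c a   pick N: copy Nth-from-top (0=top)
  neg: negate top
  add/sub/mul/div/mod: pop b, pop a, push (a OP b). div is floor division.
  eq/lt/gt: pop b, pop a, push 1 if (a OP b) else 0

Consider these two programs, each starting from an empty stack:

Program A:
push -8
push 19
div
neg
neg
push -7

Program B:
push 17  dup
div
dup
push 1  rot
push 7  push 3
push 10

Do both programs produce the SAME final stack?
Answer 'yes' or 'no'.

Program A trace:
  After 'push -8': [-8]
  After 'push 19': [-8, 19]
  After 'div': [-1]
  After 'neg': [1]
  After 'neg': [-1]
  After 'push -7': [-1, -7]
Program A final stack: [-1, -7]

Program B trace:
  After 'push 17': [17]
  After 'dup': [17, 17]
  After 'div': [1]
  After 'dup': [1, 1]
  After 'push 1': [1, 1, 1]
  After 'rot': [1, 1, 1]
  After 'push 7': [1, 1, 1, 7]
  After 'push 3': [1, 1, 1, 7, 3]
  After 'push 10': [1, 1, 1, 7, 3, 10]
Program B final stack: [1, 1, 1, 7, 3, 10]
Same: no

Answer: no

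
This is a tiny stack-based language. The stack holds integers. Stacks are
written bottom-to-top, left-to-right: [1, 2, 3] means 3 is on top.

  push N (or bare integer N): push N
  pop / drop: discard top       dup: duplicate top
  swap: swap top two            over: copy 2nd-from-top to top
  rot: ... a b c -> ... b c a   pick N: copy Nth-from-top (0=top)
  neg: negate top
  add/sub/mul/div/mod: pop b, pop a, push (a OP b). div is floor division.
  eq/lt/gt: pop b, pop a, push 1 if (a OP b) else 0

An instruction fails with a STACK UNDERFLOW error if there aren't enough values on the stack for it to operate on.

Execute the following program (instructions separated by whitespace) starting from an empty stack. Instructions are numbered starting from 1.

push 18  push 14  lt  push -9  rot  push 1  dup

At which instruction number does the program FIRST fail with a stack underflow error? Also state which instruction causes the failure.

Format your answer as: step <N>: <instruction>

Step 1 ('push 18'): stack = [18], depth = 1
Step 2 ('push 14'): stack = [18, 14], depth = 2
Step 3 ('lt'): stack = [0], depth = 1
Step 4 ('push -9'): stack = [0, -9], depth = 2
Step 5 ('rot'): needs 3 value(s) but depth is 2 — STACK UNDERFLOW

Answer: step 5: rot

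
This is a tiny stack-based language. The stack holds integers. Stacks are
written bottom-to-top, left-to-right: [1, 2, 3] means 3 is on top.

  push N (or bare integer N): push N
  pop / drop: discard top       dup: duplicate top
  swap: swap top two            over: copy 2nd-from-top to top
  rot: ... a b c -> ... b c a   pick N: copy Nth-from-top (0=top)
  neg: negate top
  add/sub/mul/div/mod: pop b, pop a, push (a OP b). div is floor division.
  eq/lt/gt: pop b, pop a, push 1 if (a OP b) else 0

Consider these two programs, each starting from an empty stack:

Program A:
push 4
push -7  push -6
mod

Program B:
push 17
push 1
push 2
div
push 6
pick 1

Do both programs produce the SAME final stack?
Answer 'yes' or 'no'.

Program A trace:
  After 'push 4': [4]
  After 'push -7': [4, -7]
  After 'push -6': [4, -7, -6]
  After 'mod': [4, -1]
Program A final stack: [4, -1]

Program B trace:
  After 'push 17': [17]
  After 'push 1': [17, 1]
  After 'push 2': [17, 1, 2]
  After 'div': [17, 0]
  After 'push 6': [17, 0, 6]
  After 'pick 1': [17, 0, 6, 0]
Program B final stack: [17, 0, 6, 0]
Same: no

Answer: no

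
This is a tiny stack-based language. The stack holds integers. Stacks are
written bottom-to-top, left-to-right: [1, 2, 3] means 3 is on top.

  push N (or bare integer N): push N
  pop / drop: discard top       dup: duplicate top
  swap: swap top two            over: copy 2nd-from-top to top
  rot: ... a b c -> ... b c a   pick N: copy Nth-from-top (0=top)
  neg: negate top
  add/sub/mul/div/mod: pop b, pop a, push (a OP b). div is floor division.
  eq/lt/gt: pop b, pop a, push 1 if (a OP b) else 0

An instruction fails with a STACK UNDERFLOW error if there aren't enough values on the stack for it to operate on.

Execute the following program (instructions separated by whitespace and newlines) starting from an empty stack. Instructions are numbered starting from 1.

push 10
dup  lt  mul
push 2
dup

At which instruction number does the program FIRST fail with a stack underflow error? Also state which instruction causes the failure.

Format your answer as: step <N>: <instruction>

Step 1 ('push 10'): stack = [10], depth = 1
Step 2 ('dup'): stack = [10, 10], depth = 2
Step 3 ('lt'): stack = [0], depth = 1
Step 4 ('mul'): needs 2 value(s) but depth is 1 — STACK UNDERFLOW

Answer: step 4: mul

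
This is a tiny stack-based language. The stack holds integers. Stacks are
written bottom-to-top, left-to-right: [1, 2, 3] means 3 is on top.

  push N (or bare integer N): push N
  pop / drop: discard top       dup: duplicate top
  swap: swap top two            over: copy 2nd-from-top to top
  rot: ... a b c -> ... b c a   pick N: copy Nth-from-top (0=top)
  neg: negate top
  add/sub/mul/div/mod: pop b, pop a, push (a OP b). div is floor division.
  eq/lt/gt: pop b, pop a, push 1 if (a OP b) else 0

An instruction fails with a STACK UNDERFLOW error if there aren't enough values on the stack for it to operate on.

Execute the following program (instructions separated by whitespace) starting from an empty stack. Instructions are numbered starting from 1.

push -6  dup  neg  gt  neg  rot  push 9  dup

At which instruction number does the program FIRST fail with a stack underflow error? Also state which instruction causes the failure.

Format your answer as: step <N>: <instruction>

Step 1 ('push -6'): stack = [-6], depth = 1
Step 2 ('dup'): stack = [-6, -6], depth = 2
Step 3 ('neg'): stack = [-6, 6], depth = 2
Step 4 ('gt'): stack = [0], depth = 1
Step 5 ('neg'): stack = [0], depth = 1
Step 6 ('rot'): needs 3 value(s) but depth is 1 — STACK UNDERFLOW

Answer: step 6: rot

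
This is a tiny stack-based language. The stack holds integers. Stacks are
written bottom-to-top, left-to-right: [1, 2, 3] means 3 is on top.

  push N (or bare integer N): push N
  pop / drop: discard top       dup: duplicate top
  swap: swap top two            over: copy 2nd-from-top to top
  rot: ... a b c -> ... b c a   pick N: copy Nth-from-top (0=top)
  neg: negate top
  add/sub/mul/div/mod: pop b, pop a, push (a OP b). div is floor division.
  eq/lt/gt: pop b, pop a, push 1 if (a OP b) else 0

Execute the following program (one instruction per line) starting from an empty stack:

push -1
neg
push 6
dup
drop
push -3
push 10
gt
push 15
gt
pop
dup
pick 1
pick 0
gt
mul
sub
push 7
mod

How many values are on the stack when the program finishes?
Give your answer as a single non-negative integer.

Answer: 2

Derivation:
After 'push -1': stack = [-1] (depth 1)
After 'neg': stack = [1] (depth 1)
After 'push 6': stack = [1, 6] (depth 2)
After 'dup': stack = [1, 6, 6] (depth 3)
After 'drop': stack = [1, 6] (depth 2)
After 'push -3': stack = [1, 6, -3] (depth 3)
After 'push 10': stack = [1, 6, -3, 10] (depth 4)
After 'gt': stack = [1, 6, 0] (depth 3)
After 'push 15': stack = [1, 6, 0, 15] (depth 4)
After 'gt': stack = [1, 6, 0] (depth 3)
After 'pop': stack = [1, 6] (depth 2)
After 'dup': stack = [1, 6, 6] (depth 3)
After 'pick 1': stack = [1, 6, 6, 6] (depth 4)
After 'pick 0': stack = [1, 6, 6, 6, 6] (depth 5)
After 'gt': stack = [1, 6, 6, 0] (depth 4)
After 'mul': stack = [1, 6, 0] (depth 3)
After 'sub': stack = [1, 6] (depth 2)
After 'push 7': stack = [1, 6, 7] (depth 3)
After 'mod': stack = [1, 6] (depth 2)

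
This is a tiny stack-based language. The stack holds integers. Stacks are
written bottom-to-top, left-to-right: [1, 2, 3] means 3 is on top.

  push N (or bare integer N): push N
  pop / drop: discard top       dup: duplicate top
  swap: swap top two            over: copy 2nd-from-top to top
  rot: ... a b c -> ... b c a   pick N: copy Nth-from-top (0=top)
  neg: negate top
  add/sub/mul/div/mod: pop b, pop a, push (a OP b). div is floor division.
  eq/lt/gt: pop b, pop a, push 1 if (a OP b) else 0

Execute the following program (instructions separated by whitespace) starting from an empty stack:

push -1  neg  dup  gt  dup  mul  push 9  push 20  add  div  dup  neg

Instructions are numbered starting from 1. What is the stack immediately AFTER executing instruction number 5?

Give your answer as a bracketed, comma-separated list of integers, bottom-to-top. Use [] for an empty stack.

Step 1 ('push -1'): [-1]
Step 2 ('neg'): [1]
Step 3 ('dup'): [1, 1]
Step 4 ('gt'): [0]
Step 5 ('dup'): [0, 0]

Answer: [0, 0]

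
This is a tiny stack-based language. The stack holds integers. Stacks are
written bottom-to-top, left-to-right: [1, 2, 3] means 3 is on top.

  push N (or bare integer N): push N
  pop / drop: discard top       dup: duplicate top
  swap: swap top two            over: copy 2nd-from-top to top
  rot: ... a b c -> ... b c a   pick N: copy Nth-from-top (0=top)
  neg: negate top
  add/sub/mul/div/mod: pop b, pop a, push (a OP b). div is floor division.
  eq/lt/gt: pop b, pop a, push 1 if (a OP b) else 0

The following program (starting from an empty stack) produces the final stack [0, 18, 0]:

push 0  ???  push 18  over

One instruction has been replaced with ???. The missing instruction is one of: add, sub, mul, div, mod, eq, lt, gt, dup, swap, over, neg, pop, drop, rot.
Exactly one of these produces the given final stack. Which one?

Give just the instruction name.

Stack before ???: [0]
Stack after ???:  [0]
The instruction that transforms [0] -> [0] is: neg

Answer: neg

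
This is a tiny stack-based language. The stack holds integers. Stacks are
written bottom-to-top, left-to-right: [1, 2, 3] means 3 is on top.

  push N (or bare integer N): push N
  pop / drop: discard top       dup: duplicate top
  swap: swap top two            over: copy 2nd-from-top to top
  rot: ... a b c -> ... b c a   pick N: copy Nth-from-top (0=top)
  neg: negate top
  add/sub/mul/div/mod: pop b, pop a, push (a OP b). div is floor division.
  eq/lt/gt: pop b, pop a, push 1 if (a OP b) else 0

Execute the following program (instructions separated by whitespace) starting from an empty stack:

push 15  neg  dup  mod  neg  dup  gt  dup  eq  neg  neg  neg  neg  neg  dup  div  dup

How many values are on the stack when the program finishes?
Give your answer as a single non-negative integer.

After 'push 15': stack = [15] (depth 1)
After 'neg': stack = [-15] (depth 1)
After 'dup': stack = [-15, -15] (depth 2)
After 'mod': stack = [0] (depth 1)
After 'neg': stack = [0] (depth 1)
After 'dup': stack = [0, 0] (depth 2)
After 'gt': stack = [0] (depth 1)
After 'dup': stack = [0, 0] (depth 2)
After 'eq': stack = [1] (depth 1)
After 'neg': stack = [-1] (depth 1)
After 'neg': stack = [1] (depth 1)
After 'neg': stack = [-1] (depth 1)
After 'neg': stack = [1] (depth 1)
After 'neg': stack = [-1] (depth 1)
After 'dup': stack = [-1, -1] (depth 2)
After 'div': stack = [1] (depth 1)
After 'dup': stack = [1, 1] (depth 2)

Answer: 2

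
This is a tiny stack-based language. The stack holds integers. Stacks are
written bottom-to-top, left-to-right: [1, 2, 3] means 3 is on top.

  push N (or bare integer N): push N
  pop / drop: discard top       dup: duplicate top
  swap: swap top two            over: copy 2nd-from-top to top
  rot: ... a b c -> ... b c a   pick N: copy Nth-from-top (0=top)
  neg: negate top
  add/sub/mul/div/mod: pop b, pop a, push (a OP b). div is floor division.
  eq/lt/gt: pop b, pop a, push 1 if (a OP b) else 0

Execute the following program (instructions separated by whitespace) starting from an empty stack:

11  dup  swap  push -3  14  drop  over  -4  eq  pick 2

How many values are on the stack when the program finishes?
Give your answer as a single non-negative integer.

Answer: 5

Derivation:
After 'push 11': stack = [11] (depth 1)
After 'dup': stack = [11, 11] (depth 2)
After 'swap': stack = [11, 11] (depth 2)
After 'push -3': stack = [11, 11, -3] (depth 3)
After 'push 14': stack = [11, 11, -3, 14] (depth 4)
After 'drop': stack = [11, 11, -3] (depth 3)
After 'over': stack = [11, 11, -3, 11] (depth 4)
After 'push -4': stack = [11, 11, -3, 11, -4] (depth 5)
After 'eq': stack = [11, 11, -3, 0] (depth 4)
After 'pick 2': stack = [11, 11, -3, 0, 11] (depth 5)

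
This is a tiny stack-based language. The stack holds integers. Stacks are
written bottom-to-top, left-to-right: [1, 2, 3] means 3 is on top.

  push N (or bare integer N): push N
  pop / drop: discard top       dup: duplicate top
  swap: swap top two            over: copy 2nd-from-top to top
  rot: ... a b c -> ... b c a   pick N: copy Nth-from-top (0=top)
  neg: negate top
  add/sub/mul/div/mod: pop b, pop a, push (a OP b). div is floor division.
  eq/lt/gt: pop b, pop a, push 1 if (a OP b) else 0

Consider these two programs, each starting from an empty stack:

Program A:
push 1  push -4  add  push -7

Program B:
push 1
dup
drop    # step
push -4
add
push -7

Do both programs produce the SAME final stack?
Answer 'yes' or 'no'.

Program A trace:
  After 'push 1': [1]
  After 'push -4': [1, -4]
  After 'add': [-3]
  After 'push -7': [-3, -7]
Program A final stack: [-3, -7]

Program B trace:
  After 'push 1': [1]
  After 'dup': [1, 1]
  After 'drop': [1]
  After 'push -4': [1, -4]
  After 'add': [-3]
  After 'push -7': [-3, -7]
Program B final stack: [-3, -7]
Same: yes

Answer: yes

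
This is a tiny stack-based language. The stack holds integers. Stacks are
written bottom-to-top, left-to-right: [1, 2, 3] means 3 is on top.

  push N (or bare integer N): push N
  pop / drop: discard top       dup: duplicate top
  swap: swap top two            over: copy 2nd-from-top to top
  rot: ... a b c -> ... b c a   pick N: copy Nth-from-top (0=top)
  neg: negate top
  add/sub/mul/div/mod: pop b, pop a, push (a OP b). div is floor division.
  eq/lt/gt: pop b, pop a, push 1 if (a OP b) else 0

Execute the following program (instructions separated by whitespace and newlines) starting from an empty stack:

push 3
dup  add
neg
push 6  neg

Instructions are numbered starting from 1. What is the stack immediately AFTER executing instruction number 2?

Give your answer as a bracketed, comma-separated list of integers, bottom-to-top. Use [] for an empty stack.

Step 1 ('push 3'): [3]
Step 2 ('dup'): [3, 3]

Answer: [3, 3]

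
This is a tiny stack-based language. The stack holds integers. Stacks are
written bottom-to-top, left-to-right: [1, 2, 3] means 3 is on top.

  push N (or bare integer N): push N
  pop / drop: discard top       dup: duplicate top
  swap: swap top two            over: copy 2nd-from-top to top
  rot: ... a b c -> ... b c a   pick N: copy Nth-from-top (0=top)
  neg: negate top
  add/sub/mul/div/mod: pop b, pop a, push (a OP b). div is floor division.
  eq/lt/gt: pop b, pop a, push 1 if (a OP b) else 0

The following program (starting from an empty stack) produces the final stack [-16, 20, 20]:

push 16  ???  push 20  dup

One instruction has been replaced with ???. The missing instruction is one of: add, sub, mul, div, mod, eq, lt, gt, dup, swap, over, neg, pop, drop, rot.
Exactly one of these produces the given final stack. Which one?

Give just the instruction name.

Stack before ???: [16]
Stack after ???:  [-16]
The instruction that transforms [16] -> [-16] is: neg

Answer: neg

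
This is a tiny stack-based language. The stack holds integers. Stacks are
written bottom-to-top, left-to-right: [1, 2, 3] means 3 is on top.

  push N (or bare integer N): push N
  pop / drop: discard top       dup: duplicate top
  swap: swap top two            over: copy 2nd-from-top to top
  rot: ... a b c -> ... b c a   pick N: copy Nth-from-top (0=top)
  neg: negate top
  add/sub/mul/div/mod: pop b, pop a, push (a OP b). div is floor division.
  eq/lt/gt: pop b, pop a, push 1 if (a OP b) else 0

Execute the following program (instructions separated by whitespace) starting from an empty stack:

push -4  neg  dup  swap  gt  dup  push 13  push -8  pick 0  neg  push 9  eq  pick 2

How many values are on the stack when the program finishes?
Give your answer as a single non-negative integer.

After 'push -4': stack = [-4] (depth 1)
After 'neg': stack = [4] (depth 1)
After 'dup': stack = [4, 4] (depth 2)
After 'swap': stack = [4, 4] (depth 2)
After 'gt': stack = [0] (depth 1)
After 'dup': stack = [0, 0] (depth 2)
After 'push 13': stack = [0, 0, 13] (depth 3)
After 'push -8': stack = [0, 0, 13, -8] (depth 4)
After 'pick 0': stack = [0, 0, 13, -8, -8] (depth 5)
After 'neg': stack = [0, 0, 13, -8, 8] (depth 5)
After 'push 9': stack = [0, 0, 13, -8, 8, 9] (depth 6)
After 'eq': stack = [0, 0, 13, -8, 0] (depth 5)
After 'pick 2': stack = [0, 0, 13, -8, 0, 13] (depth 6)

Answer: 6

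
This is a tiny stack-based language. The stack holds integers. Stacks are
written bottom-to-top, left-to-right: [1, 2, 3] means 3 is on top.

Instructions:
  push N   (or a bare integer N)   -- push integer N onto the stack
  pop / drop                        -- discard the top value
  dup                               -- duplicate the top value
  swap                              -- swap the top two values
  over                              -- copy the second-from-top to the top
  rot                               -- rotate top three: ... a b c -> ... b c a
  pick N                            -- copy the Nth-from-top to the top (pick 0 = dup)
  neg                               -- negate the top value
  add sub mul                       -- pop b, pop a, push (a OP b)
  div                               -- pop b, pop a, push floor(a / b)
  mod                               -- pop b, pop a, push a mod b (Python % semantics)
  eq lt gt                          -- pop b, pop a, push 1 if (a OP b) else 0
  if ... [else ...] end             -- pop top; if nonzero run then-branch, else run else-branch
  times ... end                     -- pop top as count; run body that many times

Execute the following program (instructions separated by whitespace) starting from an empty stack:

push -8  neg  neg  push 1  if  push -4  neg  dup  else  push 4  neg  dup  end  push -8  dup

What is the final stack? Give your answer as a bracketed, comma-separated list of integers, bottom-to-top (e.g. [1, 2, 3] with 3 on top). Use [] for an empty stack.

After 'push -8': [-8]
After 'neg': [8]
After 'neg': [-8]
After 'push 1': [-8, 1]
After 'if': [-8]
After 'push -4': [-8, -4]
After 'neg': [-8, 4]
After 'dup': [-8, 4, 4]
After 'push -8': [-8, 4, 4, -8]
After 'dup': [-8, 4, 4, -8, -8]

Answer: [-8, 4, 4, -8, -8]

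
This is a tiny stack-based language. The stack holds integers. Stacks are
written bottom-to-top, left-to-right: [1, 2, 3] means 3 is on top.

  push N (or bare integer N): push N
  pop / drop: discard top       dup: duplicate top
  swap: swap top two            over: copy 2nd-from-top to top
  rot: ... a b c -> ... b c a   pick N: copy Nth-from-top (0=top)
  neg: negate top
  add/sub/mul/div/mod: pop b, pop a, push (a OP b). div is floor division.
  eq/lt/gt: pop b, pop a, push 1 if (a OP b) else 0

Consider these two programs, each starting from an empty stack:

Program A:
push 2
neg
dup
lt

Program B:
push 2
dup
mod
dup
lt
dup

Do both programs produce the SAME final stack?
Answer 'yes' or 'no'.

Program A trace:
  After 'push 2': [2]
  After 'neg': [-2]
  After 'dup': [-2, -2]
  After 'lt': [0]
Program A final stack: [0]

Program B trace:
  After 'push 2': [2]
  After 'dup': [2, 2]
  After 'mod': [0]
  After 'dup': [0, 0]
  After 'lt': [0]
  After 'dup': [0, 0]
Program B final stack: [0, 0]
Same: no

Answer: no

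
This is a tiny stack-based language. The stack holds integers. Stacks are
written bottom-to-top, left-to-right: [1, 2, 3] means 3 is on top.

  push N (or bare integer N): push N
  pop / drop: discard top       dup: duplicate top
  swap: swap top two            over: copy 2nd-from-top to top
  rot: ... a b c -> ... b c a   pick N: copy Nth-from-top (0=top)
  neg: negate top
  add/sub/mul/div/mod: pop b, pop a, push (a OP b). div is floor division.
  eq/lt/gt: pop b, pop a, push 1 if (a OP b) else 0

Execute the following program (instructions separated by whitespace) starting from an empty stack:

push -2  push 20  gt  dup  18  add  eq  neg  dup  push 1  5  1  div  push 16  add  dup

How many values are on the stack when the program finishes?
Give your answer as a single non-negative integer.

After 'push -2': stack = [-2] (depth 1)
After 'push 20': stack = [-2, 20] (depth 2)
After 'gt': stack = [0] (depth 1)
After 'dup': stack = [0, 0] (depth 2)
After 'push 18': stack = [0, 0, 18] (depth 3)
After 'add': stack = [0, 18] (depth 2)
After 'eq': stack = [0] (depth 1)
After 'neg': stack = [0] (depth 1)
After 'dup': stack = [0, 0] (depth 2)
After 'push 1': stack = [0, 0, 1] (depth 3)
After 'push 5': stack = [0, 0, 1, 5] (depth 4)
After 'push 1': stack = [0, 0, 1, 5, 1] (depth 5)
After 'div': stack = [0, 0, 1, 5] (depth 4)
After 'push 16': stack = [0, 0, 1, 5, 16] (depth 5)
After 'add': stack = [0, 0, 1, 21] (depth 4)
After 'dup': stack = [0, 0, 1, 21, 21] (depth 5)

Answer: 5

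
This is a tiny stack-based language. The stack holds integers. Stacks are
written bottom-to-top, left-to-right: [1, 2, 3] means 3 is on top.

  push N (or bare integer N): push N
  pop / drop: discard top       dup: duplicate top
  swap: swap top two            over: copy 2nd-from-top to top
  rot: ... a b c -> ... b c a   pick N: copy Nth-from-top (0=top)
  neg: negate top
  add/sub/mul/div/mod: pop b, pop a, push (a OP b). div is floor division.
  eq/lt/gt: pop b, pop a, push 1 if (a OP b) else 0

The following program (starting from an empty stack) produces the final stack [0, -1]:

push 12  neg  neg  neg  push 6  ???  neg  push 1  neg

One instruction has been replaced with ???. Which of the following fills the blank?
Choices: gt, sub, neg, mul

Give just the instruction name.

Stack before ???: [-12, 6]
Stack after ???:  [0]
Checking each choice:
  gt: MATCH
  sub: produces [18, -1]
  neg: produces [-12, 6, -1]
  mul: produces [72, -1]


Answer: gt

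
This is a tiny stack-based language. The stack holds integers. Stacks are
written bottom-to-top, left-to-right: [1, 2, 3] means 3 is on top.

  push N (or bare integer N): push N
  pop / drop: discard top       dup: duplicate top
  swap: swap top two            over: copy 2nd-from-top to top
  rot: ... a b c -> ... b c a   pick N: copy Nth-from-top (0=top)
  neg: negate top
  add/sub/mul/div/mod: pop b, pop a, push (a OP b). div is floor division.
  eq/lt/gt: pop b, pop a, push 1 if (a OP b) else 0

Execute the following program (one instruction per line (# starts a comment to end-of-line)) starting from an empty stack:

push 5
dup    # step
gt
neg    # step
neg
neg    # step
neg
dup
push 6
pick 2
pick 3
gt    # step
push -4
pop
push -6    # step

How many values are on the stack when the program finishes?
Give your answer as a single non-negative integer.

After 'push 5': stack = [5] (depth 1)
After 'dup': stack = [5, 5] (depth 2)
After 'gt': stack = [0] (depth 1)
After 'neg': stack = [0] (depth 1)
After 'neg': stack = [0] (depth 1)
After 'neg': stack = [0] (depth 1)
After 'neg': stack = [0] (depth 1)
After 'dup': stack = [0, 0] (depth 2)
After 'push 6': stack = [0, 0, 6] (depth 3)
After 'pick 2': stack = [0, 0, 6, 0] (depth 4)
After 'pick 3': stack = [0, 0, 6, 0, 0] (depth 5)
After 'gt': stack = [0, 0, 6, 0] (depth 4)
After 'push -4': stack = [0, 0, 6, 0, -4] (depth 5)
After 'pop': stack = [0, 0, 6, 0] (depth 4)
After 'push -6': stack = [0, 0, 6, 0, -6] (depth 5)

Answer: 5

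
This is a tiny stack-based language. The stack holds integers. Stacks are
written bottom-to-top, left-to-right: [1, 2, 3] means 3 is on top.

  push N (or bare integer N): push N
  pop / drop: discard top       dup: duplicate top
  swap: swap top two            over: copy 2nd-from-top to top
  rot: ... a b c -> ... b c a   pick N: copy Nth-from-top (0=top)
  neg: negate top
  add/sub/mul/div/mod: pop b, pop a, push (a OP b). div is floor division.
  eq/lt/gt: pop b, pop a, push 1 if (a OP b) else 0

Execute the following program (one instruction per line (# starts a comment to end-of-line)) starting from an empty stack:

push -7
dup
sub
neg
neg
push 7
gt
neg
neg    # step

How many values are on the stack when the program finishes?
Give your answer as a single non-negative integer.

Answer: 1

Derivation:
After 'push -7': stack = [-7] (depth 1)
After 'dup': stack = [-7, -7] (depth 2)
After 'sub': stack = [0] (depth 1)
After 'neg': stack = [0] (depth 1)
After 'neg': stack = [0] (depth 1)
After 'push 7': stack = [0, 7] (depth 2)
After 'gt': stack = [0] (depth 1)
After 'neg': stack = [0] (depth 1)
After 'neg': stack = [0] (depth 1)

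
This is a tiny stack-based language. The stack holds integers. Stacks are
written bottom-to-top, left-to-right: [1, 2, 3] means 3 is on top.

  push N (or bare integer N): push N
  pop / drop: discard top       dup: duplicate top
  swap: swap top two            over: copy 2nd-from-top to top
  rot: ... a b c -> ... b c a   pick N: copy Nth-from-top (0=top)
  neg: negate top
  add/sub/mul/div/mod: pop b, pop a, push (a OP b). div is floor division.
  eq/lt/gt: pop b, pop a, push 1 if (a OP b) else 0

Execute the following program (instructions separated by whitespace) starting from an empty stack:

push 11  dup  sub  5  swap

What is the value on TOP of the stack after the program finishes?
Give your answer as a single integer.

Answer: 0

Derivation:
After 'push 11': [11]
After 'dup': [11, 11]
After 'sub': [0]
After 'push 5': [0, 5]
After 'swap': [5, 0]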